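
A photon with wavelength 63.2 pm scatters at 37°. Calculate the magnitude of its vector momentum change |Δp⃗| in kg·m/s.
6.6283e-24 kg·m/s

Photon momentum magnitude is p = h/λ.

Initial momentum:
p₀ = h/λ = 6.6261e-34/6.3200e-11 = 1.0484e-23 kg·m/s

After scattering:
λ' = λ + Δλ = 63.2 + 0.4886 = 63.6886 pm
p' = h/λ' = 6.6261e-34/6.3689e-11 = 1.0404e-23 kg·m/s

Momentum is a vector; the scattered photon's direction makes angle θ = 37° with the incident direction. The magnitude of the vector change Δp⃗ = p⃗₀ − p⃗' is found from the law of cosines:
|Δp⃗|² = p₀² + p'² − 2p₀p'cos θ
|Δp⃗|² = (1.0484e-23)² + (1.0404e-23)² − 2·1.0484e-23·1.0404e-23·cos(37°)
|Δp⃗| = 6.6283e-24 kg·m/s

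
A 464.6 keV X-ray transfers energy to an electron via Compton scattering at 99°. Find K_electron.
238.1238 keV

By energy conservation: K_e = E_initial - E_final

First find the scattered photon energy:
Initial wavelength: λ = hc/E = 2.6686 pm
Compton shift: Δλ = λ_C(1 - cos(99°)) = 2.8059 pm
Final wavelength: λ' = 2.6686 + 2.8059 = 5.4745 pm
Final photon energy: E' = hc/λ' = 226.4762 keV

Electron kinetic energy:
K_e = E - E' = 464.6000 - 226.4762 = 238.1238 keV

(Intermediate values are shown rounded; full precision is carried through to the final answer.)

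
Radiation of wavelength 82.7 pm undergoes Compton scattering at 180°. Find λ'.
87.5526 pm

Using the Compton formula: λ' = λ + λ_C(1 − cos θ)

For θ = 180°, cos θ = -1 (exact) = -1.0000, so:
1 − cos 180° = 1 − (-1) = 2.0000

Δλ = λ_C × 2.0000 = 2.4263 × 2.0000 = 4.8526 pm

λ' = 82.7 + 4.8526 = 87.5526 pm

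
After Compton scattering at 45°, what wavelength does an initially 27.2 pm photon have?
27.9106 pm

Using the Compton formula: λ' = λ + λ_C(1 − cos θ)

For θ = 45°, cos θ = √2/2 (exact) ≈ 0.7071, so:
1 − cos 45° = 1 − (√2/2) ≈ 0.2929

Δλ = λ_C × 0.2929 = 2.4263 × 0.2929 = 0.7106 pm

λ' = 27.2 + 0.7106 = 27.9106 pm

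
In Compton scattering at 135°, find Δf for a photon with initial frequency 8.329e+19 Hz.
4.456e+19 Hz (decrease)

Convert frequency to wavelength (c = 299792458 m/s):
λ₀ = c/f₀ = 299792458/8.329e+19 = 3.5993812e-12 m = 3.5994 pm

Calculate Compton shift:
Δλ = λ_C(1 - cos(135°)) = 4.1420 pm

Final wavelength:
λ' = λ₀ + Δλ = 3.5994 + 4.1420 = 7.7414 pm

Final frequency:
f' = c/λ' = 299792458/7.7413518e-12 = 3.8726112e+19 Hz

Frequency shift (decrease):
Δf = f₀ - f' = 8.329e+19 - 3.8726112e+19 = 4.456e+19 Hz

(Intermediate values are shown rounded; full precision is carried through to the final answer.)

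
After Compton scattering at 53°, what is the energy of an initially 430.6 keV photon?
322.4174 keV

First convert energy to wavelength:
λ = hc/E, with hc ≈ 1239.842 keV·pm (i.e. 1239.842 eV·nm)

For E = 430.6 keV = 430600 eV:
λ = 1239.842 keV·pm / 430.6 keV
λ = 2.8793 pm

Calculate the Compton shift:
Δλ = λ_C(1 - cos(53°)) = 2.4263 × 0.3982
Δλ = 0.9661 pm

Final wavelength:
λ' = 2.8793 + 0.9661 = 3.8455 pm

Final energy:
E' = hc/λ' = 1239.842 / 3.8455 = 322.4174 keV

(Intermediate values are shown rounded; full precision is carried through to the final answer.)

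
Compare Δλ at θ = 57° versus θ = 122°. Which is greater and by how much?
122° produces the larger shift by a factor of 3.360

Calculate both shifts using Δλ = λ_C(1 - cos θ):

For θ₁ = 57°:
Δλ₁ = 2.4263 × (1 - cos(57°))
Δλ₁ = 2.4263 × 0.4554
Δλ₁ = 1.1048 pm

For θ₂ = 122°:
Δλ₂ = 2.4263 × (1 - cos(122°))
Δλ₂ = 2.4263 × 1.5299
Δλ₂ = 3.7121 pm

The 122° angle produces the larger shift.
Ratio: 3.7121/1.1048 = 3.360

(Intermediate values are shown rounded; full precision is carried through to the final answer.)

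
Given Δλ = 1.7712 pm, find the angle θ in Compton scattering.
74.34°

From the Compton formula Δλ = λ_C(1 - cos θ), we can solve for θ:

cos θ = 1 - Δλ/λ_C

Given:
- Δλ = 1.7712 pm
- λ_C = h/(m_e·c) ≈ 2.42631024 pm

cos θ = 1 - 1.7712/2.42631024
cos θ = 1 - 0.729997
cos θ = 0.270003

θ = arccos(0.270003)
θ = 74.34°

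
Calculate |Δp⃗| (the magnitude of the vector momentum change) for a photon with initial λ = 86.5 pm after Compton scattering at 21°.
2.7894e-24 kg·m/s

Photon momentum magnitude is p = h/λ.

Initial momentum:
p₀ = h/λ = 6.6261e-34/8.6500e-11 = 7.6602e-24 kg·m/s

After scattering:
λ' = λ + Δλ = 86.5 + 0.1612 = 86.6612 pm
p' = h/λ' = 6.6261e-34/8.6661e-11 = 7.6460e-24 kg·m/s

Momentum is a vector; the scattered photon's direction makes angle θ = 21° with the incident direction. The magnitude of the vector change Δp⃗ = p⃗₀ − p⃗' is found from the law of cosines:
|Δp⃗|² = p₀² + p'² − 2p₀p'cos θ
|Δp⃗|² = (7.6602e-24)² + (7.6460e-24)² − 2·7.6602e-24·7.6460e-24·cos(21°)
|Δp⃗| = 2.7894e-24 kg·m/s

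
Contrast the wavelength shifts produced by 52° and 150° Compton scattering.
150° produces the larger shift by a factor of 4.855

Calculate both shifts using Δλ = λ_C(1 - cos θ):

For θ₁ = 52°:
Δλ₁ = 2.4263 × (1 - cos(52°))
Δλ₁ = 2.4263 × 0.3843
Δλ₁ = 0.9325 pm

For θ₂ = 150°:
Δλ₂ = 2.4263 × (1 - cos(150°))
Δλ₂ = 2.4263 × 1.8660
Δλ₂ = 4.5276 pm

The 150° angle produces the larger shift.
Ratio: 4.5276/0.9325 = 4.855

(Intermediate values are shown rounded; full precision is carried through to the final answer.)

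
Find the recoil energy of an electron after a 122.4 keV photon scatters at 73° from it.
17.7398 keV

By energy conservation: K_e = E_initial - E_final

First find the scattered photon energy:
Initial wavelength: λ = hc/E = 10.1294 pm
Compton shift: Δλ = λ_C(1 - cos(73°)) = 1.7169 pm
Final wavelength: λ' = 10.1294 + 1.7169 = 11.8464 pm
Final photon energy: E' = hc/λ' = 104.6602 keV

Electron kinetic energy:
K_e = E - E' = 122.4000 - 104.6602 = 17.7398 keV

(Intermediate values are shown rounded; full precision is carried through to the final answer.)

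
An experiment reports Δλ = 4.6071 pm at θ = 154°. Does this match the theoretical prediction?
Yes, consistent

Calculate the expected shift for θ = 154°:

Δλ_expected = λ_C(1 - cos(154°))
Δλ_expected = 2.4263 × (1 - cos(154°))
Δλ_expected = 2.4263 × 1.8988
Δλ_expected = 4.6071 pm

Given shift: 4.6071 pm
Expected shift: 4.6071 pm
Difference: 0.0000 pm

The values match. This is consistent with Compton scattering at the stated angle.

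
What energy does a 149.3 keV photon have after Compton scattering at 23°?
145.9110 keV

First convert energy to wavelength:
λ = hc/E, with hc ≈ 1239.842 keV·pm (i.e. 1239.842 eV·nm)

For E = 149.3 keV = 149300 eV:
λ = 1239.842 keV·pm / 149.3 keV
λ = 8.3044 pm

Calculate the Compton shift:
Δλ = λ_C(1 - cos(23°)) = 2.4263 × 0.0795
Δλ = 0.1929 pm

Final wavelength:
λ' = 8.3044 + 0.1929 = 8.4972 pm

Final energy:
E' = hc/λ' = 1239.842 / 8.4972 = 145.9110 keV

(Intermediate values are shown rounded; full precision is carried through to the final answer.)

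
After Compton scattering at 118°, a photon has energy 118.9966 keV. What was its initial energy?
180.9000 keV

Convert final energy to wavelength (hc ≈ 1239.842 keV·pm):
λ' = hc/E' = 1239.842 / 118.9966 = 10.4191 pm

Calculate the Compton shift:
Δλ = λ_C(1 - cos(118°))
Δλ = 2.4263 × (1 - cos(118°))
Δλ = 3.5654 pm

Initial wavelength:
λ = λ' - Δλ = 10.4191 - 3.5654 = 6.8537 pm

Initial energy:
E = hc/λ = 1239.842 / 6.8537 = 180.9000 keV

(Intermediate values are shown rounded; full precision is carried through to the final answer.)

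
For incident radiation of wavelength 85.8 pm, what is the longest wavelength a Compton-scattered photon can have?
90.6526 pm (at θ = 180°)

The Compton shift is Δλ = λ_C(1 − cos θ).

Since cos θ ranges from −1 to 1, the factor (1 − cos θ) ranges from 0 to 2; the maximum shift occurs at θ = 180° (backscattering):
Δλ_max = 2λ_C = 2 × 2.4263 pm = 4.8526 pm

Maximum scattered wavelength:
λ'_max = λ₀ + Δλ_max = 85.8 + 4.8526 = 90.6526 pm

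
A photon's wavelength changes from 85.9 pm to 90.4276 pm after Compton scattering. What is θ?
150.00°

First find the wavelength shift:
Δλ = λ' - λ = 90.4276 - 85.9 = 4.5276 pm

Using Δλ = λ_C(1 - cos θ), with λ_C = h/(m_e·c) ≈ 2.42631024 pm:
cos θ = 1 - Δλ/λ_C
cos θ = 1 - 4.5276/2.42631024
cos θ = -0.866043

θ = arccos(-0.866043)
θ = 150.00°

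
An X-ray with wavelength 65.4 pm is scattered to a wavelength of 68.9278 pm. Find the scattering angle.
117.00°

First find the wavelength shift:
Δλ = λ' - λ = 68.9278 - 65.4 = 3.5278 pm

Using Δλ = λ_C(1 - cos θ), with λ_C = h/(m_e·c) ≈ 2.42631024 pm:
cos θ = 1 - Δλ/λ_C
cos θ = 1 - 3.5278/2.42631024
cos θ = -0.453977

θ = arccos(-0.453977)
θ = 117.00°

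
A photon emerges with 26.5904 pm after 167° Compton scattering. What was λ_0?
21.8000 pm

From λ' = λ + Δλ, we have λ = λ' - Δλ

First calculate the Compton shift:
Δλ = λ_C(1 - cos θ)
Δλ = 2.4263 × (1 - cos(167°))
Δλ = 2.4263 × 1.9744
Δλ = 4.7904 pm

Initial wavelength:
λ = λ' - Δλ
λ = 26.5904 - 4.7904
λ = 21.8000 pm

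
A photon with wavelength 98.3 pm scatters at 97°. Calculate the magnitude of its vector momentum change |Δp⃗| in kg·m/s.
9.9616e-24 kg·m/s

Photon momentum magnitude is p = h/λ.

Initial momentum:
p₀ = h/λ = 6.6261e-34/9.8300e-11 = 6.7407e-24 kg·m/s

After scattering:
λ' = λ + Δλ = 98.3 + 2.7220 = 101.0220 pm
p' = h/λ' = 6.6261e-34/1.0102e-10 = 6.5590e-24 kg·m/s

Momentum is a vector; the scattered photon's direction makes angle θ = 97° with the incident direction. The magnitude of the vector change Δp⃗ = p⃗₀ − p⃗' is found from the law of cosines:
|Δp⃗|² = p₀² + p'² − 2p₀p'cos θ
|Δp⃗|² = (6.7407e-24)² + (6.5590e-24)² − 2·6.7407e-24·6.5590e-24·cos(97°)
|Δp⃗| = 9.9616e-24 kg·m/s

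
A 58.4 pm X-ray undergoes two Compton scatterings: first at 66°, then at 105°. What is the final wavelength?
62.8937 pm

Apply Compton shift twice:

First scattering at θ₁ = 66°:
Δλ₁ = λ_C(1 - cos(66°))
Δλ₁ = 2.4263 × 0.5933
Δλ₁ = 1.4394 pm

After first scattering:
λ₁ = 58.4 + 1.4394 = 59.8394 pm

Second scattering at θ₂ = 105°:
Δλ₂ = λ_C(1 - cos(105°))
Δλ₂ = 2.4263 × 1.2588
Δλ₂ = 3.0543 pm

Final wavelength:
λ₂ = 59.8394 + 3.0543 = 62.8937 pm

Total shift: Δλ_total = 1.4394 + 3.0543 = 4.4937 pm

(Intermediate values are shown rounded; full precision is carried through to the final answer.)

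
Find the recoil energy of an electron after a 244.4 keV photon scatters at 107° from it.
93.3600 keV

By energy conservation: K_e = E_initial - E_final

First find the scattered photon energy:
Initial wavelength: λ = hc/E = 5.0730 pm
Compton shift: Δλ = λ_C(1 - cos(107°)) = 3.1357 pm
Final wavelength: λ' = 5.0730 + 3.1357 = 8.2087 pm
Final photon energy: E' = hc/λ' = 151.0400 keV

Electron kinetic energy:
K_e = E - E' = 244.4000 - 151.0400 = 93.3600 keV

(Intermediate values are shown rounded; full precision is carried through to the final answer.)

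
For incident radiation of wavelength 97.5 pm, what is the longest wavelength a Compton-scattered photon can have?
102.3526 pm (at θ = 180°)

The Compton shift is Δλ = λ_C(1 − cos θ).

Since cos θ ranges from −1 to 1, the factor (1 − cos θ) ranges from 0 to 2; the maximum shift occurs at θ = 180° (backscattering):
Δλ_max = 2λ_C = 2 × 2.4263 pm = 4.8526 pm

Maximum scattered wavelength:
λ'_max = λ₀ + Δλ_max = 97.5 + 4.8526 = 102.3526 pm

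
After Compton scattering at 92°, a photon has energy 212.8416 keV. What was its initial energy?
374.1000 keV

Convert final energy to wavelength (hc ≈ 1239.842 keV·pm):
λ' = hc/E' = 1239.842 / 212.8416 = 5.8252 pm

Calculate the Compton shift:
Δλ = λ_C(1 - cos(92°))
Δλ = 2.4263 × (1 - cos(92°))
Δλ = 2.5110 pm

Initial wavelength:
λ = λ' - Δλ = 5.8252 - 2.5110 = 3.3142 pm

Initial energy:
E = hc/λ = 1239.842 / 3.3142 = 374.1000 keV

(Intermediate values are shown rounded; full precision is carried through to the final answer.)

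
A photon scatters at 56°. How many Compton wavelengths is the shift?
0.4408 λ_C

The Compton shift formula is:
Δλ = λ_C(1 - cos θ)

Dividing both sides by λ_C:
Δλ/λ_C = 1 - cos θ

For θ = 56°:
Δλ/λ_C = 1 - cos(56°)
Δλ/λ_C = 1 - 0.5592
Δλ/λ_C = 0.4408

This means the shift is 0.4408 × λ_C = 1.0695 pm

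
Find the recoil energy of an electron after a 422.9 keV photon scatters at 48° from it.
90.9080 keV

By energy conservation: K_e = E_initial - E_final

First find the scattered photon energy:
Initial wavelength: λ = hc/E = 2.9318 pm
Compton shift: Δλ = λ_C(1 - cos(48°)) = 0.8028 pm
Final wavelength: λ' = 2.9318 + 0.8028 = 3.7346 pm
Final photon energy: E' = hc/λ' = 331.9920 keV

Electron kinetic energy:
K_e = E - E' = 422.9000 - 331.9920 = 90.9080 keV

(Intermediate values are shown rounded; full precision is carried through to the final answer.)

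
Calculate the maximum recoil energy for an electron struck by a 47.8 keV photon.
7.5333 keV

Maximum energy transfer occurs at θ = 180° (backscattering).

Initial photon: E₀ = 47.8 keV → λ₀ = 25.9381 pm

Maximum Compton shift (at 180°):
Δλ_max = 2λ_C = 2 × 2.4263 = 4.8526 pm

Final wavelength:
λ' = 25.9381 + 4.8526 = 30.7907 pm

Minimum photon energy (maximum energy to electron):
E'_min = hc/λ' = 40.2667 keV

Maximum electron kinetic energy:
K_max = E₀ - E'_min = 47.8000 - 40.2667 = 7.5333 keV

(Intermediate values are shown rounded; full precision is carried through to the final answer.)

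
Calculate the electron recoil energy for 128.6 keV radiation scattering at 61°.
14.7599 keV

By energy conservation: K_e = E_initial - E_final

First find the scattered photon energy:
Initial wavelength: λ = hc/E = 9.6411 pm
Compton shift: Δλ = λ_C(1 - cos(61°)) = 1.2500 pm
Final wavelength: λ' = 9.6411 + 1.2500 = 10.8911 pm
Final photon energy: E' = hc/λ' = 113.8401 keV

Electron kinetic energy:
K_e = E - E' = 128.6000 - 113.8401 = 14.7599 keV

(Intermediate values are shown rounded; full precision is carried through to the final answer.)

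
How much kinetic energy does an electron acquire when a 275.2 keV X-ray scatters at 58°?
55.5958 keV

By energy conservation: K_e = E_initial - E_final

First find the scattered photon energy:
Initial wavelength: λ = hc/E = 4.5052 pm
Compton shift: Δλ = λ_C(1 - cos(58°)) = 1.1406 pm
Final wavelength: λ' = 4.5052 + 1.1406 = 5.6458 pm
Final photon energy: E' = hc/λ' = 219.6042 keV

Electron kinetic energy:
K_e = E - E' = 275.2000 - 219.6042 = 55.5958 keV

(Intermediate values are shown rounded; full precision is carried through to the final answer.)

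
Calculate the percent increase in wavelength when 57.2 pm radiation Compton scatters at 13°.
0.1087%

Calculate the Compton shift:
Δλ = λ_C(1 - cos(13°))
Δλ = 2.4263 × (1 - cos(13°))
Δλ = 2.4263 × 0.0256
Δλ = 0.0622 pm

Percentage change:
(Δλ/λ₀) × 100 = (0.0622/57.2) × 100
= 0.1087%

(Intermediate values are shown rounded; full precision is carried through to the final answer.)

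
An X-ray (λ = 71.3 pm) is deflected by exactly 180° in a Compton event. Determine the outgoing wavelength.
76.1526 pm

Using the Compton formula: λ' = λ + λ_C(1 − cos θ)

For θ = 180°, cos θ = -1 (exact) = -1.0000, so:
1 − cos 180° = 1 − (-1) = 2.0000

Δλ = λ_C × 2.0000 = 2.4263 × 2.0000 = 4.8526 pm

λ' = 71.3 + 4.8526 = 76.1526 pm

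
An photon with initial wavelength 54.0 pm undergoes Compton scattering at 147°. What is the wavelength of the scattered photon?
58.4612 pm

Using the Compton scattering formula:
λ' = λ + Δλ = λ + λ_C(1 - cos θ)

Given:
- Initial wavelength λ = 54.0 pm
- Scattering angle θ = 147°
- Compton wavelength λ_C ≈ 2.4263 pm

Calculate the shift:
Δλ = 2.4263 × (1 - cos(147°))
Δλ = 2.4263 × 1.8387
Δλ = 4.4612 pm

Final wavelength:
λ' = 54.0 + 4.4612 = 58.4612 pm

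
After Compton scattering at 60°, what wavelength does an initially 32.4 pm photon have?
33.6132 pm

Using the Compton formula: λ' = λ + λ_C(1 − cos θ)

For θ = 60°, cos θ = 1/2 (exact) = 0.5000, so:
1 − cos 60° = 1 − (1/2) = 0.5000

Δλ = λ_C × 0.5000 = 2.4263 × 0.5000 = 1.2132 pm

λ' = 32.4 + 1.2132 = 33.6132 pm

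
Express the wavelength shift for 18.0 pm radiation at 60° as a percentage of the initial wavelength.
6.7398%

Calculate the Compton shift:
Δλ = λ_C(1 - cos(60°))
Δλ = 2.4263 × (1 - cos(60°))
Δλ = 2.4263 × 0.5000
Δλ = 1.2132 pm

Percentage change:
(Δλ/λ₀) × 100 = (1.2132/18.0) × 100
= 6.7398%

(Intermediate values are shown rounded; full precision is carried through to the final answer.)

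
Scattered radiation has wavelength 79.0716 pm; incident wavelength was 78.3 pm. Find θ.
47.00°

First find the wavelength shift:
Δλ = λ' - λ = 79.0716 - 78.3 = 0.7716 pm

Using Δλ = λ_C(1 - cos θ), with λ_C = h/(m_e·c) ≈ 2.42631024 pm:
cos θ = 1 - Δλ/λ_C
cos θ = 1 - 0.7716/2.42631024
cos θ = 0.681986

θ = arccos(0.681986)
θ = 47.00°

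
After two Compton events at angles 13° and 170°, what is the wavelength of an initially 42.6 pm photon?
47.4779 pm

Apply Compton shift twice:

First scattering at θ₁ = 13°:
Δλ₁ = λ_C(1 - cos(13°))
Δλ₁ = 2.4263 × 0.0256
Δλ₁ = 0.0622 pm

After first scattering:
λ₁ = 42.6 + 0.0622 = 42.6622 pm

Second scattering at θ₂ = 170°:
Δλ₂ = λ_C(1 - cos(170°))
Δλ₂ = 2.4263 × 1.9848
Δλ₂ = 4.8158 pm

Final wavelength:
λ₂ = 42.6622 + 4.8158 = 47.4779 pm

Total shift: Δλ_total = 0.0622 + 4.8158 = 4.8779 pm

(Intermediate values are shown rounded; full precision is carried through to the final answer.)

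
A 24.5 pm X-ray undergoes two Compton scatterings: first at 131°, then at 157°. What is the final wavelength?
33.1779 pm

Apply Compton shift twice:

First scattering at θ₁ = 131°:
Δλ₁ = λ_C(1 - cos(131°))
Δλ₁ = 2.4263 × 1.6561
Δλ₁ = 4.0181 pm

After first scattering:
λ₁ = 24.5 + 4.0181 = 28.5181 pm

Second scattering at θ₂ = 157°:
Δλ₂ = λ_C(1 - cos(157°))
Δλ₂ = 2.4263 × 1.9205
Δλ₂ = 4.6597 pm

Final wavelength:
λ₂ = 28.5181 + 4.6597 = 33.1779 pm

Total shift: Δλ_total = 4.0181 + 4.6597 = 8.6779 pm

(Intermediate values are shown rounded; full precision is carried through to the final answer.)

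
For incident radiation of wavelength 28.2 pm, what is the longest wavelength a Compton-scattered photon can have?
33.0526 pm (at θ = 180°)

The Compton shift is Δλ = λ_C(1 − cos θ).

Since cos θ ranges from −1 to 1, the factor (1 − cos θ) ranges from 0 to 2; the maximum shift occurs at θ = 180° (backscattering):
Δλ_max = 2λ_C = 2 × 2.4263 pm = 4.8526 pm

Maximum scattered wavelength:
λ'_max = λ₀ + Δλ_max = 28.2 + 4.8526 = 33.0526 pm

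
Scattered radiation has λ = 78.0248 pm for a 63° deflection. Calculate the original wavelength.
76.7000 pm

From λ' = λ + Δλ, we have λ = λ' - Δλ

First calculate the Compton shift:
Δλ = λ_C(1 - cos θ)
Δλ = 2.4263 × (1 - cos(63°))
Δλ = 2.4263 × 0.5460
Δλ = 1.3248 pm

Initial wavelength:
λ = λ' - Δλ
λ = 78.0248 - 1.3248
λ = 76.7000 pm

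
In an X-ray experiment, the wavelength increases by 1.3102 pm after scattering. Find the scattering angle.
62.61°

From the Compton formula Δλ = λ_C(1 - cos θ), we can solve for θ:

cos θ = 1 - Δλ/λ_C

Given:
- Δλ = 1.3102 pm
- λ_C = h/(m_e·c) ≈ 2.42631024 pm

cos θ = 1 - 1.3102/2.42631024
cos θ = 1 - 0.539997
cos θ = 0.460003

θ = arccos(0.460003)
θ = 62.61°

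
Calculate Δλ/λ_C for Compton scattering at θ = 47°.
0.3180 λ_C

The Compton shift formula is:
Δλ = λ_C(1 - cos θ)

Dividing both sides by λ_C:
Δλ/λ_C = 1 - cos θ

For θ = 47°:
Δλ/λ_C = 1 - cos(47°)
Δλ/λ_C = 1 - 0.6820
Δλ/λ_C = 0.3180

This means the shift is 0.3180 × λ_C = 0.7716 pm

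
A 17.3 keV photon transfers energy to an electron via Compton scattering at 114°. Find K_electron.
0.7865 keV

By energy conservation: K_e = E_initial - E_final

First find the scattered photon energy:
Initial wavelength: λ = hc/E = 71.6672 pm
Compton shift: Δλ = λ_C(1 - cos(114°)) = 3.4132 pm
Final wavelength: λ' = 71.6672 + 3.4132 = 75.0803 pm
Final photon energy: E' = hc/λ' = 16.5135 keV

Electron kinetic energy:
K_e = E - E' = 17.3000 - 16.5135 = 0.7865 keV

(Intermediate values are shown rounded; full precision is carried through to the final answer.)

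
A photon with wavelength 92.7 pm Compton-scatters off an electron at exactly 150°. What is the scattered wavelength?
97.2276 pm

Using the Compton formula: λ' = λ + λ_C(1 − cos θ)

For θ = 150°, cos θ = -√3/2 (exact) ≈ -0.8660, so:
1 − cos 150° = 1 − (-√3/2) ≈ 1.8660

Δλ = λ_C × 1.8660 = 2.4263 × 1.8660 = 4.5276 pm

λ' = 92.7 + 4.5276 = 97.2276 pm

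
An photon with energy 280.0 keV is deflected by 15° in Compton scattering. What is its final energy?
274.8680 keV

First convert energy to wavelength:
λ = hc/E, with hc ≈ 1239.842 keV·pm (i.e. 1239.842 eV·nm)

For E = 280.0 keV = 280000 eV:
λ = 1239.842 keV·pm / 280.0 keV
λ = 4.4280 pm

Calculate the Compton shift:
Δλ = λ_C(1 - cos(15°)) = 2.4263 × 0.0341
Δλ = 0.0827 pm

Final wavelength:
λ' = 4.4280 + 0.0827 = 4.5107 pm

Final energy:
E' = hc/λ' = 1239.842 / 4.5107 = 274.8680 keV

(Intermediate values are shown rounded; full precision is carried through to the final answer.)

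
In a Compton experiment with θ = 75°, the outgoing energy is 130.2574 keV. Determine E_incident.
160.5999 keV

Convert final energy to wavelength (hc ≈ 1239.842 keV·pm):
λ' = hc/E' = 1239.842 / 130.2574 = 9.5184 pm

Calculate the Compton shift:
Δλ = λ_C(1 - cos(75°))
Δλ = 2.4263 × (1 - cos(75°))
Δλ = 1.7983 pm

Initial wavelength:
λ = λ' - Δλ = 9.5184 - 1.7983 = 7.7201 pm

Initial energy:
E = hc/λ = 1239.842 / 7.7201 = 160.5999 keV

(Intermediate values are shown rounded; full precision is carried through to the final answer.)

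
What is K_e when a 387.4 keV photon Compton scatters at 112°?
197.6953 keV

By energy conservation: K_e = E_initial - E_final

First find the scattered photon energy:
Initial wavelength: λ = hc/E = 3.2004 pm
Compton shift: Δλ = λ_C(1 - cos(112°)) = 3.3352 pm
Final wavelength: λ' = 3.2004 + 3.3352 = 6.5356 pm
Final photon energy: E' = hc/λ' = 189.7047 keV

Electron kinetic energy:
K_e = E - E' = 387.4000 - 189.7047 = 197.6953 keV

(Intermediate values are shown rounded; full precision is carried through to the final answer.)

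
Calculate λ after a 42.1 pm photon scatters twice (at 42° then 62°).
44.0104 pm

Apply Compton shift twice:

First scattering at θ₁ = 42°:
Δλ₁ = λ_C(1 - cos(42°))
Δλ₁ = 2.4263 × 0.2569
Δλ₁ = 0.6232 pm

After first scattering:
λ₁ = 42.1 + 0.6232 = 42.7232 pm

Second scattering at θ₂ = 62°:
Δλ₂ = λ_C(1 - cos(62°))
Δλ₂ = 2.4263 × 0.5305
Δλ₂ = 1.2872 pm

Final wavelength:
λ₂ = 42.7232 + 1.2872 = 44.0104 pm

Total shift: Δλ_total = 0.6232 + 1.2872 = 1.9104 pm

(Intermediate values are shown rounded; full precision is carried through to the final answer.)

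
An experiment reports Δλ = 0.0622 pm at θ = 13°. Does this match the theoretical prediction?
Yes, consistent

Calculate the expected shift for θ = 13°:

Δλ_expected = λ_C(1 - cos(13°))
Δλ_expected = 2.4263 × (1 - cos(13°))
Δλ_expected = 2.4263 × 0.0256
Δλ_expected = 0.0622 pm

Given shift: 0.0622 pm
Expected shift: 0.0622 pm
Difference: 0.0000 pm

The values match. This is consistent with Compton scattering at the stated angle.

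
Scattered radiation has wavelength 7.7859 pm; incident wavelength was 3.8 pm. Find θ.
130.00°

First find the wavelength shift:
Δλ = λ' - λ = 7.7859 - 3.8 = 3.9859 pm

Using Δλ = λ_C(1 - cos θ), with λ_C = h/(m_e·c) ≈ 2.42631024 pm:
cos θ = 1 - Δλ/λ_C
cos θ = 1 - 3.9859/2.42631024
cos θ = -0.642783

θ = arccos(-0.642783)
θ = 130.00°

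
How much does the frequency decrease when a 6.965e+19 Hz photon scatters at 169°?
3.675e+19 Hz (decrease)

Convert frequency to wavelength (c = 299792458 m/s):
λ₀ = c/f₀ = 299792458/6.965e+19 = 4.3042708e-12 m = 4.3043 pm

Calculate Compton shift:
Δλ = λ_C(1 - cos(169°)) = 4.8080 pm

Final wavelength:
λ' = λ₀ + Δλ = 4.3043 + 4.8080 = 9.1123 pm

Final frequency:
f' = c/λ' = 299792458/9.1123131e-12 = 3.2899710e+19 Hz

Frequency shift (decrease):
Δf = f₀ - f' = 6.965e+19 - 3.2899710e+19 = 3.675e+19 Hz

(Intermediate values are shown rounded; full precision is carried through to the final answer.)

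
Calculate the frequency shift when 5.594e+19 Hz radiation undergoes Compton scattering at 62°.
1.083e+19 Hz (decrease)

Convert frequency to wavelength (c = 299792458 m/s):
λ₀ = c/f₀ = 299792458/5.594e+19 = 5.3591787e-12 m = 5.3592 pm

Calculate Compton shift:
Δλ = λ_C(1 - cos(62°)) = 1.2872 pm

Final wavelength:
λ' = λ₀ + Δλ = 5.3592 + 1.2872 = 6.6464 pm

Final frequency:
f' = c/λ' = 299792458/6.6464053e-12 = 4.5105955e+19 Hz

Frequency shift (decrease):
Δf = f₀ - f' = 5.594e+19 - 4.5105955e+19 = 1.083e+19 Hz

(Intermediate values are shown rounded; full precision is carried through to the final answer.)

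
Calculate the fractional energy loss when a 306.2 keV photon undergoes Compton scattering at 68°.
0.2726 (or 27.26%)

Calculate initial and final photon energies:

Initial: E₀ = 306.2 keV → λ₀ = 4.0491 pm
Compton shift: Δλ = 1.5174 pm
Final wavelength: λ' = 5.5665 pm
Final energy: E' = 222.7318 keV

Fractional energy loss:
(E₀ - E')/E₀ = (306.2000 - 222.7318)/306.2000
= 83.4682/306.2000
= 0.2726
= 27.26%

(Intermediate values are shown rounded; full precision is carried through to the final answer.)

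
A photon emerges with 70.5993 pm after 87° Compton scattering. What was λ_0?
68.3000 pm

From λ' = λ + Δλ, we have λ = λ' - Δλ

First calculate the Compton shift:
Δλ = λ_C(1 - cos θ)
Δλ = 2.4263 × (1 - cos(87°))
Δλ = 2.4263 × 0.9477
Δλ = 2.2993 pm

Initial wavelength:
λ = λ' - Δλ
λ = 70.5993 - 2.2993
λ = 68.3000 pm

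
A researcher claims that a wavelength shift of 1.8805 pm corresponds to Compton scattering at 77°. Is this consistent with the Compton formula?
Yes, consistent

Calculate the expected shift for θ = 77°:

Δλ_expected = λ_C(1 - cos(77°))
Δλ_expected = 2.4263 × (1 - cos(77°))
Δλ_expected = 2.4263 × 0.7750
Δλ_expected = 1.8805 pm

Given shift: 1.8805 pm
Expected shift: 1.8805 pm
Difference: 0.0000 pm

The values match. This is consistent with Compton scattering at the stated angle.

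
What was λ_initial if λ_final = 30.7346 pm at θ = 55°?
29.7000 pm

From λ' = λ + Δλ, we have λ = λ' - Δλ

First calculate the Compton shift:
Δλ = λ_C(1 - cos θ)
Δλ = 2.4263 × (1 - cos(55°))
Δλ = 2.4263 × 0.4264
Δλ = 1.0346 pm

Initial wavelength:
λ = λ' - Δλ
λ = 30.7346 - 1.0346
λ = 29.7000 pm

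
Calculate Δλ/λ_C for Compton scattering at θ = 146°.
1.8290 λ_C

The Compton shift formula is:
Δλ = λ_C(1 - cos θ)

Dividing both sides by λ_C:
Δλ/λ_C = 1 - cos θ

For θ = 146°:
Δλ/λ_C = 1 - cos(146°)
Δλ/λ_C = 1 - -0.8290
Δλ/λ_C = 1.8290

This means the shift is 1.8290 × λ_C = 4.4378 pm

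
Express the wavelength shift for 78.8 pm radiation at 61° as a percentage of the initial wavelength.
1.5863%

Calculate the Compton shift:
Δλ = λ_C(1 - cos(61°))
Δλ = 2.4263 × (1 - cos(61°))
Δλ = 2.4263 × 0.5152
Δλ = 1.2500 pm

Percentage change:
(Δλ/λ₀) × 100 = (1.2500/78.8) × 100
= 1.5863%

(Intermediate values are shown rounded; full precision is carried through to the final answer.)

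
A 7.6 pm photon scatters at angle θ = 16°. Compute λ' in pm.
7.6940 pm

Using the Compton scattering formula:
λ' = λ + Δλ = λ + λ_C(1 - cos θ)

Given:
- Initial wavelength λ = 7.6 pm
- Scattering angle θ = 16°
- Compton wavelength λ_C ≈ 2.4263 pm

Calculate the shift:
Δλ = 2.4263 × (1 - cos(16°))
Δλ = 2.4263 × 0.0387
Δλ = 0.0940 pm

Final wavelength:
λ' = 7.6 + 0.0940 = 7.6940 pm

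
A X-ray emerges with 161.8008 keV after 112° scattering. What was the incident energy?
286.5000 keV

Convert final energy to wavelength (hc ≈ 1239.842 keV·pm):
λ' = hc/E' = 1239.842 / 161.8008 = 7.6628 pm

Calculate the Compton shift:
Δλ = λ_C(1 - cos(112°))
Δλ = 2.4263 × (1 - cos(112°))
Δλ = 3.3352 pm

Initial wavelength:
λ = λ' - Δλ = 7.6628 - 3.3352 = 4.3275 pm

Initial energy:
E = hc/λ = 1239.842 / 4.3275 = 286.5000 keV

(Intermediate values are shown rounded; full precision is carried through to the final answer.)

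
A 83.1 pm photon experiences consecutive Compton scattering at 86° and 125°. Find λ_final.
89.1750 pm

Apply Compton shift twice:

First scattering at θ₁ = 86°:
Δλ₁ = λ_C(1 - cos(86°))
Δλ₁ = 2.4263 × 0.9302
Δλ₁ = 2.2571 pm

After first scattering:
λ₁ = 83.1 + 2.2571 = 85.3571 pm

Second scattering at θ₂ = 125°:
Δλ₂ = λ_C(1 - cos(125°))
Δλ₂ = 2.4263 × 1.5736
Δλ₂ = 3.8180 pm

Final wavelength:
λ₂ = 85.3571 + 3.8180 = 89.1750 pm

Total shift: Δλ_total = 2.2571 + 3.8180 = 6.0750 pm

(Intermediate values are shown rounded; full precision is carried through to the final answer.)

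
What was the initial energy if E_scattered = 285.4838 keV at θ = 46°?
344.2001 keV

Convert final energy to wavelength (hc ≈ 1239.842 keV·pm):
λ' = hc/E' = 1239.842 / 285.4838 = 4.3430 pm

Calculate the Compton shift:
Δλ = λ_C(1 - cos(46°))
Δλ = 2.4263 × (1 - cos(46°))
Δλ = 0.7409 pm

Initial wavelength:
λ = λ' - Δλ = 4.3430 - 0.7409 = 3.6021 pm

Initial energy:
E = hc/λ = 1239.842 / 3.6021 = 344.2001 keV

(Intermediate values are shown rounded; full precision is carried through to the final answer.)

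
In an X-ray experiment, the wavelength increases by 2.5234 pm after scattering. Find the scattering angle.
92.29°

From the Compton formula Δλ = λ_C(1 - cos θ), we can solve for θ:

cos θ = 1 - Δλ/λ_C

Given:
- Δλ = 2.5234 pm
- λ_C = h/(m_e·c) ≈ 2.42631024 pm

cos θ = 1 - 2.5234/2.42631024
cos θ = 1 - 1.040015
cos θ = -0.040015

θ = arccos(-0.040015)
θ = 92.29°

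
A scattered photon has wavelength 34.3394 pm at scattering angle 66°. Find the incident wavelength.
32.9000 pm

From λ' = λ + Δλ, we have λ = λ' - Δλ

First calculate the Compton shift:
Δλ = λ_C(1 - cos θ)
Δλ = 2.4263 × (1 - cos(66°))
Δλ = 2.4263 × 0.5933
Δλ = 1.4394 pm

Initial wavelength:
λ = λ' - Δλ
λ = 34.3394 - 1.4394
λ = 32.9000 pm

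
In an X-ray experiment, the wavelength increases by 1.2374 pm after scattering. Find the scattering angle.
60.66°

From the Compton formula Δλ = λ_C(1 - cos θ), we can solve for θ:

cos θ = 1 - Δλ/λ_C

Given:
- Δλ = 1.2374 pm
- λ_C = h/(m_e·c) ≈ 2.42631024 pm

cos θ = 1 - 1.2374/2.42631024
cos θ = 1 - 0.509992
cos θ = 0.490008

θ = arccos(0.490008)
θ = 60.66°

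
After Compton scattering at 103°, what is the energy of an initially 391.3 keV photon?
201.9079 keV

First convert energy to wavelength:
λ = hc/E, with hc ≈ 1239.842 keV·pm (i.e. 1239.842 eV·nm)

For E = 391.3 keV = 391300 eV:
λ = 1239.842 keV·pm / 391.3 keV
λ = 3.1685 pm

Calculate the Compton shift:
Δλ = λ_C(1 - cos(103°)) = 2.4263 × 1.2250
Δλ = 2.9721 pm

Final wavelength:
λ' = 3.1685 + 2.9721 = 6.1406 pm

Final energy:
E' = hc/λ' = 1239.842 / 6.1406 = 201.9079 keV

(Intermediate values are shown rounded; full precision is carried through to the final answer.)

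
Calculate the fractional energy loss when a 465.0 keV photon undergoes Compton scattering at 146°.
0.6247 (or 62.47%)

Calculate initial and final photon energies:

Initial: E₀ = 465.0 keV → λ₀ = 2.6663 pm
Compton shift: Δλ = 4.4378 pm
Final wavelength: λ' = 7.1041 pm
Final energy: E' = 174.5239 keV

Fractional energy loss:
(E₀ - E')/E₀ = (465.0000 - 174.5239)/465.0000
= 290.4761/465.0000
= 0.6247
= 62.47%

(Intermediate values are shown rounded; full precision is carried through to the final answer.)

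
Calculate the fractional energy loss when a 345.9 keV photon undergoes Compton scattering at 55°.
0.2240 (or 22.40%)

Calculate initial and final photon energies:

Initial: E₀ = 345.9 keV → λ₀ = 3.5844 pm
Compton shift: Δλ = 1.0346 pm
Final wavelength: λ' = 4.6190 pm
Final energy: E' = 268.4204 keV

Fractional energy loss:
(E₀ - E')/E₀ = (345.9000 - 268.4204)/345.9000
= 77.4796/345.9000
= 0.2240
= 22.40%

(Intermediate values are shown rounded; full precision is carried through to the final answer.)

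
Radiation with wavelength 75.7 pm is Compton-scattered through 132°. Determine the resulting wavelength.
79.7498 pm

Using the Compton scattering formula:
λ' = λ + Δλ = λ + λ_C(1 - cos θ)

Given:
- Initial wavelength λ = 75.7 pm
- Scattering angle θ = 132°
- Compton wavelength λ_C ≈ 2.4263 pm

Calculate the shift:
Δλ = 2.4263 × (1 - cos(132°))
Δλ = 2.4263 × 1.6691
Δλ = 4.0498 pm

Final wavelength:
λ' = 75.7 + 4.0498 = 79.7498 pm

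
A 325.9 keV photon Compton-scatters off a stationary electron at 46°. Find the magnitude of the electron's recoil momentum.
1.2772e-22 kg·m/s

The electron is initially at rest, so by conservation of momentum:
p⃗_e = p⃗₀ − p⃗'  (incident photon momentum minus scattered photon momentum)

Photon momentum magnitudes (p = h/λ = E/c):
λ₀ = hc/E₀ = 3.8044 pm → p₀ = h/λ₀ = 1.7417e-22 kg·m/s
Δλ = λ_C(1 − cos 46°) = 0.7409 pm
λ' = 4.5452 pm → p' = h/λ' = 1.4578e-22 kg·m/s

The scattered photon makes angle θ = 46° with the incident direction, so by the law of cosines:
|p⃗_e|² = p₀² + p'² − 2p₀p'cos θ
|p⃗_e|² = (1.7417e-22)² + (1.4578e-22)² − 2·1.7417e-22·1.4578e-22·cos(46°)
|p⃗_e| = 1.2772e-22 kg·m/s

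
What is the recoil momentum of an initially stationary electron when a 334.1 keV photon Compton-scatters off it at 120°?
2.3686e-22 kg·m/s

The electron is initially at rest, so by conservation of momentum:
p⃗_e = p⃗₀ − p⃗'  (incident photon momentum minus scattered photon momentum)

Photon momentum magnitudes (p = h/λ = E/c):
λ₀ = hc/E₀ = 3.7110 pm → p₀ = h/λ₀ = 1.7855e-22 kg·m/s
Δλ = λ_C(1 − cos 120°) = 3.6395 pm
λ' = 7.3505 pm → p' = h/λ' = 9.0145e-23 kg·m/s

The scattered photon makes angle θ = 120° with the incident direction, so by the law of cosines:
|p⃗_e|² = p₀² + p'² − 2p₀p'cos θ
|p⃗_e|² = (1.7855e-22)² + (9.0145e-23)² − 2·1.7855e-22·9.0145e-23·cos(120°)
|p⃗_e| = 2.3686e-22 kg·m/s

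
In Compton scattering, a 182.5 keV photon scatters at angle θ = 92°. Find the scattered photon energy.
133.2498 keV

First convert energy to wavelength:
λ = hc/E, with hc ≈ 1239.842 keV·pm (i.e. 1239.842 eV·nm)

For E = 182.5 keV = 182500 eV:
λ = 1239.842 keV·pm / 182.5 keV
λ = 6.7937 pm

Calculate the Compton shift:
Δλ = λ_C(1 - cos(92°)) = 2.4263 × 1.0349
Δλ = 2.5110 pm

Final wavelength:
λ' = 6.7937 + 2.5110 = 9.3046 pm

Final energy:
E' = hc/λ' = 1239.842 / 9.3046 = 133.2498 keV

(Intermediate values are shown rounded; full precision is carried through to the final answer.)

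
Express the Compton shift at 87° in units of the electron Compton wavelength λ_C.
0.9477 λ_C

The Compton shift formula is:
Δλ = λ_C(1 - cos θ)

Dividing both sides by λ_C:
Δλ/λ_C = 1 - cos θ

For θ = 87°:
Δλ/λ_C = 1 - cos(87°)
Δλ/λ_C = 1 - 0.0523
Δλ/λ_C = 0.9477

This means the shift is 0.9477 × λ_C = 2.2993 pm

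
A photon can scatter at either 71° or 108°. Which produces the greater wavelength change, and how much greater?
108° produces the larger shift by a factor of 1.941

Calculate both shifts using Δλ = λ_C(1 - cos θ):

For θ₁ = 71°:
Δλ₁ = 2.4263 × (1 - cos(71°))
Δλ₁ = 2.4263 × 0.6744
Δλ₁ = 1.6364 pm

For θ₂ = 108°:
Δλ₂ = 2.4263 × (1 - cos(108°))
Δλ₂ = 2.4263 × 1.3090
Δλ₂ = 3.1761 pm

The 108° angle produces the larger shift.
Ratio: 3.1761/1.6364 = 1.941

(Intermediate values are shown rounded; full precision is carried through to the final answer.)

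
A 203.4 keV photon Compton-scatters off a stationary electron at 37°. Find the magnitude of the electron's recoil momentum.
6.6863e-23 kg·m/s

The electron is initially at rest, so by conservation of momentum:
p⃗_e = p⃗₀ − p⃗'  (incident photon momentum minus scattered photon momentum)

Photon momentum magnitudes (p = h/λ = E/c):
λ₀ = hc/E₀ = 6.0956 pm → p₀ = h/λ₀ = 1.0870e-22 kg·m/s
Δλ = λ_C(1 − cos 37°) = 0.4886 pm
λ' = 6.5842 pm → p' = h/λ' = 1.0064e-22 kg·m/s

The scattered photon makes angle θ = 37° with the incident direction, so by the law of cosines:
|p⃗_e|² = p₀² + p'² − 2p₀p'cos θ
|p⃗_e|² = (1.0870e-22)² + (1.0064e-22)² − 2·1.0870e-22·1.0064e-22·cos(37°)
|p⃗_e| = 6.6863e-23 kg·m/s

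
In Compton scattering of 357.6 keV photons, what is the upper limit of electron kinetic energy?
208.5759 keV

Maximum energy transfer occurs at θ = 180° (backscattering).

Initial photon: E₀ = 357.6 keV → λ₀ = 3.4671 pm

Maximum Compton shift (at 180°):
Δλ_max = 2λ_C = 2 × 2.4263 = 4.8526 pm

Final wavelength:
λ' = 3.4671 + 4.8526 = 8.3197 pm

Minimum photon energy (maximum energy to electron):
E'_min = hc/λ' = 149.0241 keV

Maximum electron kinetic energy:
K_max = E₀ - E'_min = 357.6000 - 149.0241 = 208.5759 keV

(Intermediate values are shown rounded; full precision is carried through to the final answer.)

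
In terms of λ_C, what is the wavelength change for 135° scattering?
1.7071 λ_C

The Compton shift formula is:
Δλ = λ_C(1 - cos θ)

Dividing both sides by λ_C:
Δλ/λ_C = 1 - cos θ

For θ = 135°:
Δλ/λ_C = 1 - cos(135°)
Δλ/λ_C = 1 - -0.7071
Δλ/λ_C = 1.7071

This means the shift is 1.7071 × λ_C = 4.1420 pm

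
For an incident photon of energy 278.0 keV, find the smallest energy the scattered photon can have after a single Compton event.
133.1376 keV (at θ = 180°)

The scattered photon has minimum energy when its wavelength is maximum, i.e., when the Compton shift Δλ = λ_C(1 − cos θ) is maximum. This occurs at θ = 180° (backscattering), giving Δλ_max = 2λ_C = 4.8526 pm.

Initial wavelength: λ₀ = hc/E₀ = 4.4599 pm
Maximum final wavelength: λ'_max = λ₀ + 2λ_C = 4.4599 + 4.8526 = 9.3125 pm
Minimum final energy: E'_min = hc/λ'_max = 133.1376 keV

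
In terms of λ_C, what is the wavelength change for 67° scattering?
0.6093 λ_C

The Compton shift formula is:
Δλ = λ_C(1 - cos θ)

Dividing both sides by λ_C:
Δλ/λ_C = 1 - cos θ

For θ = 67°:
Δλ/λ_C = 1 - cos(67°)
Δλ/λ_C = 1 - 0.3907
Δλ/λ_C = 0.6093

This means the shift is 0.6093 × λ_C = 1.4783 pm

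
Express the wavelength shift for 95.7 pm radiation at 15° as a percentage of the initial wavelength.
0.0864%

Calculate the Compton shift:
Δλ = λ_C(1 - cos(15°))
Δλ = 2.4263 × (1 - cos(15°))
Δλ = 2.4263 × 0.0341
Δλ = 0.0827 pm

Percentage change:
(Δλ/λ₀) × 100 = (0.0827/95.7) × 100
= 0.0864%

(Intermediate values are shown rounded; full precision is carried through to the final answer.)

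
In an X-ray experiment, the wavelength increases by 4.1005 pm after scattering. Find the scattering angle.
133.63°

From the Compton formula Δλ = λ_C(1 - cos θ), we can solve for θ:

cos θ = 1 - Δλ/λ_C

Given:
- Δλ = 4.1005 pm
- λ_C = h/(m_e·c) ≈ 2.42631024 pm

cos θ = 1 - 4.1005/2.42631024
cos θ = 1 - 1.690015
cos θ = -0.690015

θ = arccos(-0.690015)
θ = 133.63°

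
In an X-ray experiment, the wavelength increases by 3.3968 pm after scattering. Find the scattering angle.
113.58°

From the Compton formula Δλ = λ_C(1 - cos θ), we can solve for θ:

cos θ = 1 - Δλ/λ_C

Given:
- Δλ = 3.3968 pm
- λ_C = h/(m_e·c) ≈ 2.42631024 pm

cos θ = 1 - 3.3968/2.42631024
cos θ = 1 - 1.399986
cos θ = -0.399986

θ = arccos(-0.399986)
θ = 113.58°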